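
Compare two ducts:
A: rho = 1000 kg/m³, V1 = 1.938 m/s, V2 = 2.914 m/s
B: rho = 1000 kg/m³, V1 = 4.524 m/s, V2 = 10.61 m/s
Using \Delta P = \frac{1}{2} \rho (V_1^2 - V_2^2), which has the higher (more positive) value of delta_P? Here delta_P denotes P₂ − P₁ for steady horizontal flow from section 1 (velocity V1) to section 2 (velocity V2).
delta_P(A) = -2.368 kPa, delta_P(B) = -46.05 kPa. Answer: A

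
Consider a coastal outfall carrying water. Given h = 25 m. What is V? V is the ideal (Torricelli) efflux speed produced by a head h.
Formula: V = \sqrt{2 g h}
V = √(2·9.81·25) = 22.15 m/s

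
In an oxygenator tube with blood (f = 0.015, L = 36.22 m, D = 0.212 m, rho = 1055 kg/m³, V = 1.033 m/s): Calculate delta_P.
Formula: \Delta P = f \frac{L}{D} \frac{\rho V^2}{2}
delta_P = 0.015·(36.22/0.212)·0.5·1055·1.033²/1000 = 1.443 kPa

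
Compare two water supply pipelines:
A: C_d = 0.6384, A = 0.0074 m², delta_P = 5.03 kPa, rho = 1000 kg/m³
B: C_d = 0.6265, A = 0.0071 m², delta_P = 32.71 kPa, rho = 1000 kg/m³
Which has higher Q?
Q(A) = 14.98 L/s, Q(B) = 35.98 L/s. Answer: B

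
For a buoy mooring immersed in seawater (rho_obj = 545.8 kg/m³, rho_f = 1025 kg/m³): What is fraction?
Formula: f_{sub} = \frac{\rho_{obj}}{\rho_f}
fraction = 545.8/1025 = 0.5325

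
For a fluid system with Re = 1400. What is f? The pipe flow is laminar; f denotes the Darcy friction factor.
Formula: f = \frac{64}{Re}
f = 64/1400 = 0.04571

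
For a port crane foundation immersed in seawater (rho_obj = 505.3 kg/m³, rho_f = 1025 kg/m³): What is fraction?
Formula: f_{sub} = \frac{\rho_{obj}}{\rho_f}
fraction = 505.3/1025 = 0.493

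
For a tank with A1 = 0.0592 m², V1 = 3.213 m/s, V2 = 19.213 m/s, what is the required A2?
Formula: V_2 = \frac{A_1 V_1}{A_2}
Substituting knowns: 19.213 = 0.0592·3.213/A2
Solving for A2: A2 = 0.0592·3.213/19.213 = 0.0099 m²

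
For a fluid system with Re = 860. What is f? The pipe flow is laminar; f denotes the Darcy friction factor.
Formula: f = \frac{64}{Re}
f = 64/860 = 0.07442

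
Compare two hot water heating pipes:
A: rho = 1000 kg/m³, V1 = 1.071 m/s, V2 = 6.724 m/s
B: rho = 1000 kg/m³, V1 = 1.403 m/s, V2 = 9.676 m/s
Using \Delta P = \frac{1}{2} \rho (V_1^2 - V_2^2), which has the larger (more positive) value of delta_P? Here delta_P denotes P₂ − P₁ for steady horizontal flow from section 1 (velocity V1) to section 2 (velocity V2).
delta_P(A) = -22.03 kPa, delta_P(B) = -45.83 kPa. Answer: A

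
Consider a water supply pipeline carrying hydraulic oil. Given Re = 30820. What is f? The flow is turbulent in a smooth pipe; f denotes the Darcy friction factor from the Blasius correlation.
Formula: f = \frac{0.316}{Re^{0.25}}
f = 0.316/30820^0.25 = 0.02385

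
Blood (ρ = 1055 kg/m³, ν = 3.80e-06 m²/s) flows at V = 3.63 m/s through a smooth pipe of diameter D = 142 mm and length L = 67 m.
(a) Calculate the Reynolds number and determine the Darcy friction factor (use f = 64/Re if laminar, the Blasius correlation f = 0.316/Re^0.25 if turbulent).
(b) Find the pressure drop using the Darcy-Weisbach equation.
(a) Re = V·D/ν = 3.63·0.142/3.80e-06 = 135650 → turbulent (Re > 4000); f = 0.316/Re^0.25 = 0.316/135650^0.25 = 0.016466 (Blasius is strictly valid for Re ≲ 1e5; used here as the smooth-pipe estimate the problem specifies)
(b) Darcy-Weisbach: ΔP = f·(L/D)·½ρV²/1000 = 0.016466·(67/0.142)·½·1055·3.63²/1000 = 54 kPa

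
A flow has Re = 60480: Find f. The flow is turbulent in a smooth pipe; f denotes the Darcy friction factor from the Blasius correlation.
Formula: f = \frac{0.316}{Re^{0.25}}
f = 0.316/60480^0.25 = 0.02015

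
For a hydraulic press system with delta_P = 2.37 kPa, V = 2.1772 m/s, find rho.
Formula: V = \sqrt{\frac{2 \Delta P}{\rho}}
Substituting knowns: 2.1772 = √(2·(2.37·1000)/rho)
Solving for rho: rho = 2·(2.37·1000)/2.1772² = 1000 kg/m³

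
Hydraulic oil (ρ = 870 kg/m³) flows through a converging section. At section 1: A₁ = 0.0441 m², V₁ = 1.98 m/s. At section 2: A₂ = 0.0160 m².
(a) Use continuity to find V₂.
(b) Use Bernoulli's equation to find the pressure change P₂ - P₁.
(a) Continuity: A₁V₁=A₂V₂ -> V₂=A₁V₁/A₂=0.0441*1.98/0.0160=5.46 m/s
(b) Bernoulli: P₂-P₁=0.5*rho*(V₁^2-V₂^2)/1000=0.5*870*(1.98^2-5.46^2)/1000=-11.26 kPa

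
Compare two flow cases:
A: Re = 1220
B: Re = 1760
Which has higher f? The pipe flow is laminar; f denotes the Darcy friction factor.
f(A) = 0.05246, f(B) = 0.03636. Answer: A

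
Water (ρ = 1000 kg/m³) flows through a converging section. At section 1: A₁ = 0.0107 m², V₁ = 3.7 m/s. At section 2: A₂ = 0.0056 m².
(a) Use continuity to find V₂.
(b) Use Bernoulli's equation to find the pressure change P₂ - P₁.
(a) Continuity: A₁V₁=A₂V₂ -> V₂=A₁V₁/A₂=0.0107*3.7/0.0056=7.07 m/s
(b) Bernoulli: P₂-P₁=0.5*rho*(V₁^2-V₂^2)/1000=0.5*1000*(3.7^2-7.07^2)/1000=-18.15 kPa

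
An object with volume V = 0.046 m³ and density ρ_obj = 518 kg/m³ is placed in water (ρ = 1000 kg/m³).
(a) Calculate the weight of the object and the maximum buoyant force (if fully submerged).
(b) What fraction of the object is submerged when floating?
(a) W=rho_obj*g*V=518*9.81*0.046=233.8 N; F_B(max)=rho*g*V=1000*9.81*0.046=451.3 N
(b) Floating fraction=rho_obj/rho=518/1000=0.518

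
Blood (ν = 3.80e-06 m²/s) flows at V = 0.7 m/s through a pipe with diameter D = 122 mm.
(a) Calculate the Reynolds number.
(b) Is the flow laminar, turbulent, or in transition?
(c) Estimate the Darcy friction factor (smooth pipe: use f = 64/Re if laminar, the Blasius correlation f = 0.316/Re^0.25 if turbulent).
(a) Re = V·D/ν = 0.7·0.122/3.80e-06 = 22474
(b) Flow regime: turbulent (Re > 4000)
(c) Friction factor: f = 0.316/Re^0.25 = 0.316/22474^0.25 = 0.02581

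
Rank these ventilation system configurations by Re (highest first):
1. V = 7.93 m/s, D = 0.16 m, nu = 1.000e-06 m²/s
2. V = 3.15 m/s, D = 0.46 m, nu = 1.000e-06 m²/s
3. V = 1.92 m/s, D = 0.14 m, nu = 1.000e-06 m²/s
Case 1: Re = 1.269e+06
Case 2: Re = 1.449e+06
Case 3: Re = 268800
Ranking (highest first): 2, 1, 3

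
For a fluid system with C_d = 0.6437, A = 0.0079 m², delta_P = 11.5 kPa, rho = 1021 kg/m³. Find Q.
Formula: Q = C_d A \sqrt{\frac{2 \Delta P}{\rho}}
Q = 0.6437·0.0079·√(2·(11.5·1000)/1021)·1000 = 24.14 L/s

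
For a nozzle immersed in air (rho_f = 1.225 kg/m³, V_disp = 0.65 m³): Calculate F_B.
Formula: F_B = \rho_f g V_{disp}
F_B = 1.225·9.81·0.65 = 7.811 N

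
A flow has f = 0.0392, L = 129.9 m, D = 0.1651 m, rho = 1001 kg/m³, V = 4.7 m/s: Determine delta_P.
Formula: \Delta P = f \frac{L}{D} \frac{\rho V^2}{2}
delta_P = 0.0392·(129.9/0.1651)·0.5·1001·4.7²/1000 = 341 kPa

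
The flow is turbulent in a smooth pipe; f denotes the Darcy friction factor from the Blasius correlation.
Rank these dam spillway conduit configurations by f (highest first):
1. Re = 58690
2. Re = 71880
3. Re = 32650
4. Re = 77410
Case 1: f = 0.0203
Case 2: f = 0.0193
Case 3: f = 0.02351
Case 4: f = 0.01894
Ranking (highest first): 3, 1, 2, 4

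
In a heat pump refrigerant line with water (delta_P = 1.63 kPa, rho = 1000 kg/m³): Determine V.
Formula: V = \sqrt{\frac{2 \Delta P}{\rho}}
V = √(2·(1.63·1000)/1000) = 1.806 m/s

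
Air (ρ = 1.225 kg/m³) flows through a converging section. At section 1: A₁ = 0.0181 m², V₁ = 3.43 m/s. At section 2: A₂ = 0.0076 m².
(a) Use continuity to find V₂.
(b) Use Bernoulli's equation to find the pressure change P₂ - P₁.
(a) Continuity: A₁V₁=A₂V₂ -> V₂=A₁V₁/A₂=0.0181*3.43/0.0076=8.17 m/s
(b) Bernoulli: P₂-P₁=0.5*rho*(V₁^2-V₂^2)/1000=0.5*1.225*(3.43^2-8.17^2)/1000=-0.03368 kPa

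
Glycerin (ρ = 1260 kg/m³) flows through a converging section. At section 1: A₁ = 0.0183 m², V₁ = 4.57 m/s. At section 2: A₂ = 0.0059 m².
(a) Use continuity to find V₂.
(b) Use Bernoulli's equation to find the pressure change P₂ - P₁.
(a) Continuity: A₁V₁=A₂V₂ -> V₂=A₁V₁/A₂=0.0183*4.57/0.0059=14.17 m/s
(b) Bernoulli: P₂-P₁=0.5*rho*(V₁^2-V₂^2)/1000=0.5*1260*(4.57^2-14.17^2)/1000=-113.3 kPa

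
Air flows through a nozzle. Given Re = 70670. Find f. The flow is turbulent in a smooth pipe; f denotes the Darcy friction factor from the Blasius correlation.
Formula: f = \frac{0.316}{Re^{0.25}}
f = 0.316/70670^0.25 = 0.01938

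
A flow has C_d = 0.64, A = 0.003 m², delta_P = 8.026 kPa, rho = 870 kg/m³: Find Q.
Formula: Q = C_d A \sqrt{\frac{2 \Delta P}{\rho}}
Q = 0.64·0.003·√(2·(8.026·1000)/870)·1000 = 8.247 L/s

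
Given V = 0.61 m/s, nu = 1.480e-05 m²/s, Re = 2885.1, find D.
Formula: Re = \frac{V D}{\nu}
Substituting knowns: 2885.1 = 0.61·D/1.480e-05
Solving for D: D = 2885.1·1.480e-05/0.61 = 0.07 m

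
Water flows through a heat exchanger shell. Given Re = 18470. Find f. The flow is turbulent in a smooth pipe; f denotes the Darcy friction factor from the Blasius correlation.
Formula: f = \frac{0.316}{Re^{0.25}}
f = 0.316/18470^0.25 = 0.02711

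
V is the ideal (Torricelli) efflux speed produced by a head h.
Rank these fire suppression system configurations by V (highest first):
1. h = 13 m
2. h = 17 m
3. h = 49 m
Case 1: V = 15.97 m/s
Case 2: V = 18.26 m/s
Case 3: V = 31.01 m/s
Ranking (highest first): 3, 2, 1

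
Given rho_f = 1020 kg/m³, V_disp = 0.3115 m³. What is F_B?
Formula: F_B = \rho_f g V_{disp}
F_B = 1020·9.81·0.3115 = 3117 N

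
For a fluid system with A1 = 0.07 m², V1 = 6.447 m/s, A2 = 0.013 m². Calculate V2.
Formula: V_2 = \frac{A_1 V_1}{A_2}
V2 = 0.07·6.447/0.013 = 34.71 m/s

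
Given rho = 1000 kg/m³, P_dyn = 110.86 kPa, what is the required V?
Formula: P_{dyn} = \frac{1}{2} \rho V^2
Substituting knowns: 110.86 = 0.5·1000·V²/1000
Solving for V: V = √(2·(110.86·1000)/1000) = 14.89 m/s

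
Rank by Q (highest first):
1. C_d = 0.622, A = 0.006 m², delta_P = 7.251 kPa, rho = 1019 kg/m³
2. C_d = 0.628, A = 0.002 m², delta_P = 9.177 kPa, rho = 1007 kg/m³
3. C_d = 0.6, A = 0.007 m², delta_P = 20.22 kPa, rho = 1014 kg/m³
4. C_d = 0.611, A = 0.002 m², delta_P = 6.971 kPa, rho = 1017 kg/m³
Case 1: Q = 14.08 L/s
Case 2: Q = 5.362 L/s
Case 3: Q = 26.52 L/s
Case 4: Q = 4.525 L/s
Ranking (highest first): 3, 1, 2, 4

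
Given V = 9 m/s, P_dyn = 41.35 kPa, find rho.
Formula: P_{dyn} = \frac{1}{2} \rho V^2
Substituting knowns: 41.35 = 0.5·rho·9²/1000
Solving for rho: rho = 2·(41.35·1000)/9² = 1021 kg/m³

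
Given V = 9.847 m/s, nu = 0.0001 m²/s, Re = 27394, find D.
Formula: Re = \frac{V D}{\nu}
Substituting knowns: 27394 = 9.847·D/0.0001
Solving for D: D = 27394·0.0001/9.847 = 0.2782 m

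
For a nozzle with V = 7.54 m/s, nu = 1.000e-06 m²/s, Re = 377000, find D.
Formula: Re = \frac{V D}{\nu}
Substituting knowns: 377000 = 7.54·D/1.000e-06
Solving for D: D = 377000·1.000e-06/7.54 = 0.05 m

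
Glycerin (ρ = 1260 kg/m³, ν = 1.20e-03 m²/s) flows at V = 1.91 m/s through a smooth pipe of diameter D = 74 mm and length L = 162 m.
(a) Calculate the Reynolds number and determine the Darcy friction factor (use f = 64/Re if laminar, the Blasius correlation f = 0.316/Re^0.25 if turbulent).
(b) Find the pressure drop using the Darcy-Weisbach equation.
(a) Re = V·D/ν = 1.91·0.074/1.20e-03 = 117.78 → laminar (Re < 2300); f = 64/Re = 64/117.78 = 0.54339
(b) Darcy-Weisbach: ΔP = f·(L/D)·½ρV²/1000 = 0.54339·(162/0.074)·½·1260·1.91²/1000 = 2734 kPa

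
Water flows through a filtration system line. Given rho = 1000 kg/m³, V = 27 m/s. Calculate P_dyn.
Formula: P_{dyn} = \frac{1}{2} \rho V^2
P_dyn = 0.5·1000·27²/1000 = 364.5 kPa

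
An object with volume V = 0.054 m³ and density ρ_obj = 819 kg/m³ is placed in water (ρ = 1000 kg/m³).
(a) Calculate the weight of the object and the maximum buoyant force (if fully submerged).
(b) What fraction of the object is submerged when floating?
(a) W=rho_obj*g*V=819*9.81*0.054=433.9 N; F_B(max)=rho*g*V=1000*9.81*0.054=529.7 N
(b) Floating fraction=rho_obj/rho=819/1000=0.819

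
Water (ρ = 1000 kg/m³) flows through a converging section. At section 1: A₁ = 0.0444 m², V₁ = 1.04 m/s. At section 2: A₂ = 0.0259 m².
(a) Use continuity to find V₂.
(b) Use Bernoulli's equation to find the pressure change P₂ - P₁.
(a) Continuity: A₁V₁=A₂V₂ -> V₂=A₁V₁/A₂=0.0444*1.04/0.0259=1.78 m/s
(b) Bernoulli: P₂-P₁=0.5*rho*(V₁^2-V₂^2)/1000=0.5*1000*(1.04^2-1.78^2)/1000=-1.043 kPa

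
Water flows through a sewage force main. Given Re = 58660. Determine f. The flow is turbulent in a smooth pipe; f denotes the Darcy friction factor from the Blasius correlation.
Formula: f = \frac{0.316}{Re^{0.25}}
f = 0.316/58660^0.25 = 0.0203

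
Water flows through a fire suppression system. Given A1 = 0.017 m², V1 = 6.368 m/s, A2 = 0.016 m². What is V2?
Formula: V_2 = \frac{A_1 V_1}{A_2}
V2 = 0.017·6.368/0.016 = 6.766 m/s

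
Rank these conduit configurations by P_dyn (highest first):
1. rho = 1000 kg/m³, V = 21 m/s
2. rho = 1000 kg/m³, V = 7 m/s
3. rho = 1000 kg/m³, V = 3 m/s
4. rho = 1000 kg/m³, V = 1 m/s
Case 1: P_dyn = 220.5 kPa
Case 2: P_dyn = 24.5 kPa
Case 3: P_dyn = 4.5 kPa
Case 4: P_dyn = 0.5 kPa
Ranking (highest first): 1, 2, 3, 4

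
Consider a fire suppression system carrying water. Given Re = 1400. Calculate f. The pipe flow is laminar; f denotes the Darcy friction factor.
Formula: f = \frac{64}{Re}
f = 64/1400 = 0.04571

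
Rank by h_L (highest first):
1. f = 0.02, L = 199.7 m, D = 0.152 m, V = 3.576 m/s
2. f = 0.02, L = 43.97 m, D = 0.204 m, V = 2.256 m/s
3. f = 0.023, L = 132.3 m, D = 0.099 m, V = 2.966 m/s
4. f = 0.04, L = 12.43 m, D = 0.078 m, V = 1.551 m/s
Case 1: h_L = 17.13 m
Case 2: h_L = 1.118 m
Case 3: h_L = 13.78 m
Case 4: h_L = 0.7816 m
Ranking (highest first): 1, 3, 2, 4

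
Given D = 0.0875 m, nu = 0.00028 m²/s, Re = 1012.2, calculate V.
Formula: Re = \frac{V D}{\nu}
Substituting knowns: 1012.2 = V·0.0875/0.00028
Solving for V: V = 1012.2·0.00028/0.0875 = 3.239 m/s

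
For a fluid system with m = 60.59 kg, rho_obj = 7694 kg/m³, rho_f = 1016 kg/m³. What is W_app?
Formula: W_{app} = mg\left(1 - \frac{\rho_f}{\rho_{obj}}\right)
W_app = 60.59·9.81·(1 − 1016/7694) = 515.9 N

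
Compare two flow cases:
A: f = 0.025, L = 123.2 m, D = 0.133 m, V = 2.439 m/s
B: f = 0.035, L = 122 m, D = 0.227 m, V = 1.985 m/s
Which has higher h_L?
h_L(A) = 7.021 m, h_L(B) = 3.778 m. Answer: A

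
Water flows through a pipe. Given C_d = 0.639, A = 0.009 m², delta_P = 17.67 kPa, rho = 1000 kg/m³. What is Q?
Formula: Q = C_d A \sqrt{\frac{2 \Delta P}{\rho}}
Q = 0.639·0.009·√(2·(17.67·1000)/1000)·1000 = 34.19 L/s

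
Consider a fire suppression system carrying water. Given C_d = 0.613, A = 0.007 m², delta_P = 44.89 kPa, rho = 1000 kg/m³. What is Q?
Formula: Q = C_d A \sqrt{\frac{2 \Delta P}{\rho}}
Q = 0.613·0.007·√(2·(44.89·1000)/1000)·1000 = 40.66 L/s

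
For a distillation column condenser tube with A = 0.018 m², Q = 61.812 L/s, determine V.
Formula: Q = A V
Substituting knowns: 61.812 = 0.018·V·1000
Solving for V: V = (61.812/1000)/0.018 = 3.434 m/s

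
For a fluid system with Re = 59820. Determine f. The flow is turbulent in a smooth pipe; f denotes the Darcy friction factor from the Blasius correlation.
Formula: f = \frac{0.316}{Re^{0.25}}
f = 0.316/59820^0.25 = 0.02021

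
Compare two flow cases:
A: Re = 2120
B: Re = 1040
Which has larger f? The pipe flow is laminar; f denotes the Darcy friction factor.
f(A) = 0.03019, f(B) = 0.06154. Answer: B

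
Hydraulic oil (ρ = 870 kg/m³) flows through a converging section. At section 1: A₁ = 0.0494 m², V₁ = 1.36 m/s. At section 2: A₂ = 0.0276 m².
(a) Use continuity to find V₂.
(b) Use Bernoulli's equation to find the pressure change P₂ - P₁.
(a) Continuity: A₁V₁=A₂V₂ -> V₂=A₁V₁/A₂=0.0494*1.36/0.0276=2.43 m/s
(b) Bernoulli: P₂-P₁=0.5*rho*(V₁^2-V₂^2)/1000=0.5*870*(1.36^2-2.43^2)/1000=-1.764 kPa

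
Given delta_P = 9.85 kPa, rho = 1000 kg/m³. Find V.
Formula: V = \sqrt{\frac{2 \Delta P}{\rho}}
V = √(2·(9.85·1000)/1000) = 4.438 m/s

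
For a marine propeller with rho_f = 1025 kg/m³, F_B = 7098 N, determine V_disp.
Formula: F_B = \rho_f g V_{disp}
Substituting knowns: 7098 = 1025·9.81·V_disp
Solving for V_disp: V_disp = 7098/(1025·9.81) = 0.7059 m³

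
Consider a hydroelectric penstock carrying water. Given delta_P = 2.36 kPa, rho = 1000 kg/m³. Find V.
Formula: V = \sqrt{\frac{2 \Delta P}{\rho}}
V = √(2·(2.36·1000)/1000) = 2.173 m/s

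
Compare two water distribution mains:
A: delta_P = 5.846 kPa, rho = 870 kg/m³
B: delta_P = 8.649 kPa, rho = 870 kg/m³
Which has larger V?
V(A) = 3.666 m/s, V(B) = 4.459 m/s. Answer: B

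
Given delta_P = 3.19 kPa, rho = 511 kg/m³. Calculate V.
Formula: V = \sqrt{\frac{2 \Delta P}{\rho}}
V = √(2·(3.19·1000)/511) = 3.533 m/s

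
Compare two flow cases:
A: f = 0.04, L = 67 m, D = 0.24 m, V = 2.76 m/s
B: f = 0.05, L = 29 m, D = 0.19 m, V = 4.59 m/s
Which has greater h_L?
h_L(A) = 4.336 m, h_L(B) = 8.195 m. Answer: B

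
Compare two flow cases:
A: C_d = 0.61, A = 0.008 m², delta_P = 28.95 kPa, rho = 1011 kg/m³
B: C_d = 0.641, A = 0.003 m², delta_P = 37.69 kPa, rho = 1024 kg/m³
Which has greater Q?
Q(A) = 36.93 L/s, Q(B) = 16.5 L/s. Answer: A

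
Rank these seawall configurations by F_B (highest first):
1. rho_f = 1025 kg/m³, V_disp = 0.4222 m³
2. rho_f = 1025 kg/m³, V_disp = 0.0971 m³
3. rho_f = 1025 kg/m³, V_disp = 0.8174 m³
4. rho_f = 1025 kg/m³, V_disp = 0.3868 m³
Case 1: F_B = 4245 N
Case 2: F_B = 976.4 N
Case 3: F_B = 8219 N
Case 4: F_B = 3889 N
Ranking (highest first): 3, 1, 4, 2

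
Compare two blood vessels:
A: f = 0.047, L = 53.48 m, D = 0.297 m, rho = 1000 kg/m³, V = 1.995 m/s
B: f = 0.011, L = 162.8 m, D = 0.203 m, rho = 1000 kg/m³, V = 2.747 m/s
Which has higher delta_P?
delta_P(A) = 16.84 kPa, delta_P(B) = 33.28 kPa. Answer: B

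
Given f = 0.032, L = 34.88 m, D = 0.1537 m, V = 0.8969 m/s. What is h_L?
Formula: h_L = f \frac{L}{D} \frac{V^2}{2g}
h_L = 0.032·(34.88/0.1537)·0.8969²/(2·9.81) = 0.2977 m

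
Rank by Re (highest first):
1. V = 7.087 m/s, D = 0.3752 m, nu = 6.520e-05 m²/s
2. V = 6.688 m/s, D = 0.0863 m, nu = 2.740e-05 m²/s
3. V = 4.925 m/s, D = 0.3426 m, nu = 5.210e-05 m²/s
Case 1: Re = 40783
Case 2: Re = 21065
Case 3: Re = 32386
Ranking (highest first): 1, 3, 2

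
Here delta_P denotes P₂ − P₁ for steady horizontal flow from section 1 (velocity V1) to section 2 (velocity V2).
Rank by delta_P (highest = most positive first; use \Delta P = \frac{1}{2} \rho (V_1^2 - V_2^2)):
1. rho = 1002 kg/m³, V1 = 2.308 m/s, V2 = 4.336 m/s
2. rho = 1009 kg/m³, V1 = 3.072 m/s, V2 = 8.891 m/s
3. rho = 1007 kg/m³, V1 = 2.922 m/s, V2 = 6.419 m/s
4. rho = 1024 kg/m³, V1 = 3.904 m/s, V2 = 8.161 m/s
Case 1: delta_P = -6.75 kPa
Case 2: delta_P = -35.12 kPa
Case 3: delta_P = -16.45 kPa
Case 4: delta_P = -26.3 kPa
Ranking (highest first): 1, 3, 4, 2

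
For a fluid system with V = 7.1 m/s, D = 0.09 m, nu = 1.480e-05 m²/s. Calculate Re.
Formula: Re = \frac{V D}{\nu}
Re = 7.1·0.09/1.480e-05 = 43176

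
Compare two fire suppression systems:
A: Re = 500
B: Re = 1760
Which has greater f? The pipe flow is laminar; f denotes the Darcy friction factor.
f(A) = 0.128, f(B) = 0.03636. Answer: A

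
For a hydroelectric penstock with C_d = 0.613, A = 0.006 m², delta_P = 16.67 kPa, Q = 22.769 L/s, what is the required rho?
Formula: Q = C_d A \sqrt{\frac{2 \Delta P}{\rho}}
Substituting knowns: 22.769 = 0.613·0.006·√(2·(16.67·1000)/rho)·1000
Solving for rho: rho = 2·(16.67·1000)/((22.769/1000)/(0.613·0.006))² = 870 kg/m³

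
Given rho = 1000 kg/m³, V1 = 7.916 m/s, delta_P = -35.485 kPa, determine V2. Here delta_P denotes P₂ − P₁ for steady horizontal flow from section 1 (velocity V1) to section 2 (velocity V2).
Formula: \Delta P = \frac{1}{2} \rho (V_1^2 - V_2^2)
Substituting knowns: -35.485 = 0.5·1000·(7.916² − V2²)/1000
Solving for V2: V2 = √(7.916² − 2·(-35.485·1000)/1000) = 11.56 m/s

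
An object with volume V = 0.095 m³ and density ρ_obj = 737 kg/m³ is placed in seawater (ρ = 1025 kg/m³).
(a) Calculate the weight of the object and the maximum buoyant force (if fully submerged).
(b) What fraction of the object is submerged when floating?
(a) W=rho_obj*g*V=737*9.81*0.095=686.8 N; F_B(max)=rho*g*V=1025*9.81*0.095=955.2 N
(b) Floating fraction=rho_obj/rho=737/1025=0.719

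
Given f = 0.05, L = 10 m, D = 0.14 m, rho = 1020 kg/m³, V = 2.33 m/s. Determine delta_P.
Formula: \Delta P = f \frac{L}{D} \frac{\rho V^2}{2}
delta_P = 0.05·(10/0.14)·0.5·1020·2.33²/1000 = 9.888 kPa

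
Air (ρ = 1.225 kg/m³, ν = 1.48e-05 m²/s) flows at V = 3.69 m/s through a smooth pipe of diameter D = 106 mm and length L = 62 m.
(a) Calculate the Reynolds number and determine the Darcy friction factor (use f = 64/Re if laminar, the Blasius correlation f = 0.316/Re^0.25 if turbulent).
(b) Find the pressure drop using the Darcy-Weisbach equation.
(a) Re = V·D/ν = 3.69·0.106/1.48e-05 = 26428 → turbulent (Re > 4000); f = 0.316/Re^0.25 = 0.316/26428^0.25 = 0.024784
(b) Darcy-Weisbach: ΔP = f·(L/D)·½ρV²/1000 = 0.024784·(62/0.106)·½·1.225·3.69²/1000 = 0.1209 kPa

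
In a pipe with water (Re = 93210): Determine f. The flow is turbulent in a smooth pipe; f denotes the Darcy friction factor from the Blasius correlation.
Formula: f = \frac{0.316}{Re^{0.25}}
f = 0.316/93210^0.25 = 0.01809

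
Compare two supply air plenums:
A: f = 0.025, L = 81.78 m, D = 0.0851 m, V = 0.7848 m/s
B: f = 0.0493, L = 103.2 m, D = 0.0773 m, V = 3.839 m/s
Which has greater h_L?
h_L(A) = 0.7542 m, h_L(B) = 49.44 m. Answer: B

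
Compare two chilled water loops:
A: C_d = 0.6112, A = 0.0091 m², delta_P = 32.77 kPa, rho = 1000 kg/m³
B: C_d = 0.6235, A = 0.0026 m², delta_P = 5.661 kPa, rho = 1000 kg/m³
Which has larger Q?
Q(A) = 45.03 L/s, Q(B) = 5.455 L/s. Answer: A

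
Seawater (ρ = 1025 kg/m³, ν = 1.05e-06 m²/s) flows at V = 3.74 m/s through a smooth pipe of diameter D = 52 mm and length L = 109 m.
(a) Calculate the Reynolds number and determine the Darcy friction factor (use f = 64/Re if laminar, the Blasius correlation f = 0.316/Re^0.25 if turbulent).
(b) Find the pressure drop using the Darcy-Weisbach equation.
(a) Re = V·D/ν = 3.74·0.052/1.05e-06 = 185220 → turbulent (Re > 4000); f = 0.316/Re^0.25 = 0.316/185220^0.25 = 0.015232 (Blasius is strictly valid for Re ≲ 1e5; used here as the smooth-pipe estimate the problem specifies)
(b) Darcy-Weisbach: ΔP = f·(L/D)·½ρV²/1000 = 0.015232·(109/0.052)·½·1025·3.74²/1000 = 228.9 kPa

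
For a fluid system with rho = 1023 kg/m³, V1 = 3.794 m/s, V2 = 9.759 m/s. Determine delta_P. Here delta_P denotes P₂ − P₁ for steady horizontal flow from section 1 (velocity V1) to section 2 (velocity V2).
Formula: \Delta P = \frac{1}{2} \rho (V_1^2 - V_2^2)
delta_P = 0.5·1023·(3.794² − 9.759²)/1000 = -41.35 kPa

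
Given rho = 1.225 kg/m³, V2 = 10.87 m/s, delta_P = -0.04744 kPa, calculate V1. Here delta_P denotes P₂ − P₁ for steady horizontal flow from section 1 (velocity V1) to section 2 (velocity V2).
Formula: \Delta P = \frac{1}{2} \rho (V_1^2 - V_2^2)
Substituting knowns: -0.04744 = 0.5·1.225·(V1² − 10.87²)/1000
Solving for V1: V1 = √(10.87² + 2·(-0.04744·1000)/1.225) = 6.38 m/s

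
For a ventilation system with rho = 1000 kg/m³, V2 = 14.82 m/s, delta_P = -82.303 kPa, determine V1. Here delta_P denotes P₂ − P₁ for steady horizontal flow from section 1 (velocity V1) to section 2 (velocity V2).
Formula: \Delta P = \frac{1}{2} \rho (V_1^2 - V_2^2)
Substituting knowns: -82.303 = 0.5·1000·(V1² − 14.82²)/1000
Solving for V1: V1 = √(14.82² + 2·(-82.303·1000)/1000) = 7.418 m/s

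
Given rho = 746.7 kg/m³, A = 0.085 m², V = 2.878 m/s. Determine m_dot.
Formula: \dot{m} = \rho A V
m_dot = 746.7·0.085·2.878 = 182.7 kg/s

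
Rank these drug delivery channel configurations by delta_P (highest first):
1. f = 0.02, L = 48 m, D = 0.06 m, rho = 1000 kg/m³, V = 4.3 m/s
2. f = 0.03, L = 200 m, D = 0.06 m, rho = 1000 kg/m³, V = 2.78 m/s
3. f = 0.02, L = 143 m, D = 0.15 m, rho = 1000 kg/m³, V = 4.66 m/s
Case 1: delta_P = 147.9 kPa
Case 2: delta_P = 386.4 kPa
Case 3: delta_P = 207 kPa
Ranking (highest first): 2, 3, 1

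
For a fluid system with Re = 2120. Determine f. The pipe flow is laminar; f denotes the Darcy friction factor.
Formula: f = \frac{64}{Re}
f = 64/2120 = 0.03019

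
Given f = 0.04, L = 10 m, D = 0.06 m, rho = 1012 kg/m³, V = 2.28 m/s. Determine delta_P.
Formula: \Delta P = f \frac{L}{D} \frac{\rho V^2}{2}
delta_P = 0.04·(10/0.06)·0.5·1012·2.28²/1000 = 17.54 kPa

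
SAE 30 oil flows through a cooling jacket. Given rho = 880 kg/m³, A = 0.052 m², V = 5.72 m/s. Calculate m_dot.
Formula: \dot{m} = \rho A V
m_dot = 880·0.052·5.72 = 261.7 kg/s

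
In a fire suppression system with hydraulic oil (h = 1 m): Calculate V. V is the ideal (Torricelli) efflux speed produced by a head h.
Formula: V = \sqrt{2 g h}
V = √(2·9.81·1) = 4.429 m/s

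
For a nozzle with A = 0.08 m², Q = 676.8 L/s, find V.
Formula: Q = A V
Substituting knowns: 676.8 = 0.08·V·1000
Solving for V: V = (676.8/1000)/0.08 = 8.46 m/s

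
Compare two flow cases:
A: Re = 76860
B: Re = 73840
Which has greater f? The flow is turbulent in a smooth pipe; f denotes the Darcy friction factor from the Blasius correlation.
f(A) = 0.01898, f(B) = 0.01917. Answer: B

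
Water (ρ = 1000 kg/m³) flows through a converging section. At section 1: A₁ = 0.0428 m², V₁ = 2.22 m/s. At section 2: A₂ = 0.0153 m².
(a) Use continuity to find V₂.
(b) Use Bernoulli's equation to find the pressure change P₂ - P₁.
(a) Continuity: A₁V₁=A₂V₂ -> V₂=A₁V₁/A₂=0.0428*2.22/0.0153=6.21 m/s
(b) Bernoulli: P₂-P₁=0.5*rho*(V₁^2-V₂^2)/1000=0.5*1000*(2.22^2-6.21^2)/1000=-16.82 kPa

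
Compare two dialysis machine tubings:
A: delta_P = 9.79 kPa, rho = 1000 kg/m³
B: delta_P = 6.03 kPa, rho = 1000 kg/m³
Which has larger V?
V(A) = 4.425 m/s, V(B) = 3.473 m/s. Answer: A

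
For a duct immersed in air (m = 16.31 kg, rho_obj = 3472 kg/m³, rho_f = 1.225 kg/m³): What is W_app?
Formula: W_{app} = mg\left(1 - \frac{\rho_f}{\rho_{obj}}\right)
W_app = 16.31·9.81·(1 − 1.225/3472) = 159.9 N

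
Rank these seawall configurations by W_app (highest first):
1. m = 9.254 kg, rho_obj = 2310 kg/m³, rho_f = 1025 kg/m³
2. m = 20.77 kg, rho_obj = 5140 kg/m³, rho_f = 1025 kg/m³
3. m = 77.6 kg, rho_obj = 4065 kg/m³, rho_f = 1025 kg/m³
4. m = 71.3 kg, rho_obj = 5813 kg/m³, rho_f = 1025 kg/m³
Case 1: W_app = 50.5 N
Case 2: W_app = 163.1 N
Case 3: W_app = 569.3 N
Case 4: W_app = 576.1 N
Ranking (highest first): 4, 3, 2, 1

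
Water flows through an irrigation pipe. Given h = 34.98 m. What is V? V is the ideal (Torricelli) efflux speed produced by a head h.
Formula: V = \sqrt{2 g h}
V = √(2·9.81·34.98) = 26.2 m/s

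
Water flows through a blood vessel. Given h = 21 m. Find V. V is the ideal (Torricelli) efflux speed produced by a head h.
Formula: V = \sqrt{2 g h}
V = √(2·9.81·21) = 20.3 m/s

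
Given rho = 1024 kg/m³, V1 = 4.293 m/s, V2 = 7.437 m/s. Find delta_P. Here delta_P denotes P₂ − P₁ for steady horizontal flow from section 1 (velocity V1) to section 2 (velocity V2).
Formula: \Delta P = \frac{1}{2} \rho (V_1^2 - V_2^2)
delta_P = 0.5·1024·(4.293² − 7.437²)/1000 = -18.88 kPa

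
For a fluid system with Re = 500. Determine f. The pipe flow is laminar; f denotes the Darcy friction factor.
Formula: f = \frac{64}{Re}
f = 64/500 = 0.128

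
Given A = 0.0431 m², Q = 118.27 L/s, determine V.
Formula: Q = A V
Substituting knowns: 118.27 = 0.0431·V·1000
Solving for V: V = (118.27/1000)/0.0431 = 2.744 m/s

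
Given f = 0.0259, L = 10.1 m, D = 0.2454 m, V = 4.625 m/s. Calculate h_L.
Formula: h_L = f \frac{L}{D} \frac{V^2}{2g}
h_L = 0.0259·(10.1/0.2454)·4.625²/(2·9.81) = 1.162 m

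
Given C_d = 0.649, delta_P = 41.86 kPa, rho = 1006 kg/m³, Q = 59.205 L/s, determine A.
Formula: Q = C_d A \sqrt{\frac{2 \Delta P}{\rho}}
Substituting knowns: 59.205 = 0.649·A·√(2·(41.86·1000)/1006)·1000
Solving for A: A = (59.205/1000)/(0.649·√(2·(41.86·1000)/1006)) = 0.01 m²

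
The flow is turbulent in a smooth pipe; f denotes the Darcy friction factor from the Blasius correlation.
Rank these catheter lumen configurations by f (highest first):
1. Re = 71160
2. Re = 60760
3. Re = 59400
Case 1: f = 0.01935
Case 2: f = 0.02013
Case 3: f = 0.02024
Ranking (highest first): 3, 2, 1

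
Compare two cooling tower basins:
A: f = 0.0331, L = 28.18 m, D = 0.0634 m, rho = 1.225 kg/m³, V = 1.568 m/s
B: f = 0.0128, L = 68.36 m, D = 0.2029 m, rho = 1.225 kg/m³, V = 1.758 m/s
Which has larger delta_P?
delta_P(A) = 0.02216 kPa, delta_P(B) = 0.008163 kPa. Answer: A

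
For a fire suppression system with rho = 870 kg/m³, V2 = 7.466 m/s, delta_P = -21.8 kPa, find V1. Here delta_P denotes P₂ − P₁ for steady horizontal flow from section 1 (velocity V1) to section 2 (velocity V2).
Formula: \Delta P = \frac{1}{2} \rho (V_1^2 - V_2^2)
Substituting knowns: -21.8 = 0.5·870·(V1² − 7.466²)/1000
Solving for V1: V1 = √(7.466² + 2·(-21.8·1000)/870) = 2.372 m/s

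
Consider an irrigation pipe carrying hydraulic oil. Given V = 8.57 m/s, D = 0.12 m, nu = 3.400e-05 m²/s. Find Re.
Formula: Re = \frac{V D}{\nu}
Re = 8.57·0.12/3.400e-05 = 30247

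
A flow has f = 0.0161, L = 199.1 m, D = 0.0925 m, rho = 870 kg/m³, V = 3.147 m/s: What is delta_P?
Formula: \Delta P = f \frac{L}{D} \frac{\rho V^2}{2}
delta_P = 0.0161·(199.1/0.0925)·0.5·870·3.147²/1000 = 149.3 kPa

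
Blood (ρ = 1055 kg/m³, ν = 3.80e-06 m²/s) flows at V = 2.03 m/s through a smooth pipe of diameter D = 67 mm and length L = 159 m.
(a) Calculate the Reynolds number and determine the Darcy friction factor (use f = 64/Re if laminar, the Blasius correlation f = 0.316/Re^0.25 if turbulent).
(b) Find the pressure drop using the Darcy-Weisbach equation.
(a) Re = V·D/ν = 2.03·0.067/3.80e-06 = 35792 → turbulent (Re > 4000); f = 0.316/Re^0.25 = 0.316/35792^0.25 = 0.022974
(b) Darcy-Weisbach: ΔP = f·(L/D)·½ρV²/1000 = 0.022974·(159/0.067)·½·1055·2.03²/1000 = 118.5 kPa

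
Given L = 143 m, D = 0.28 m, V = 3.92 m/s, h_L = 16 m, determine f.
Formula: h_L = f \frac{L}{D} \frac{V^2}{2g}
Substituting knowns: 16 = f·(143/0.28)·3.92²/(2·9.81)
Solving for f: f = 16·2·9.81/((143/0.28)·3.92²) = 0.04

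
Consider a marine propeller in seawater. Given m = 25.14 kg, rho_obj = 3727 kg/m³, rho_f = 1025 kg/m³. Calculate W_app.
Formula: W_{app} = mg\left(1 - \frac{\rho_f}{\rho_{obj}}\right)
W_app = 25.14·9.81·(1 − 1025/3727) = 178.8 N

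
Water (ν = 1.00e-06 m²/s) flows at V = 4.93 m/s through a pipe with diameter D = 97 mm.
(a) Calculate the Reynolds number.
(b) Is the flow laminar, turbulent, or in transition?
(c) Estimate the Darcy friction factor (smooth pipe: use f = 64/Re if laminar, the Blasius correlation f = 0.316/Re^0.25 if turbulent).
(a) Re = V·D/ν = 4.93·0.097/1.00e-06 = 478210
(b) Flow regime: turbulent (Re > 4000)
(c) Friction factor: f = 0.316/Re^0.25 = 0.316/478210^0.25 = 0.01202 (Blasius is strictly valid for Re ≲ 1e5; used here as the smooth-pipe estimate the problem specifies)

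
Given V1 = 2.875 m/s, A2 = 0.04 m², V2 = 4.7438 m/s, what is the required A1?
Formula: V_2 = \frac{A_1 V_1}{A_2}
Substituting knowns: 4.7438 = A1·2.875/0.04
Solving for A1: A1 = 4.7438·0.04/2.875 = 0.066 m²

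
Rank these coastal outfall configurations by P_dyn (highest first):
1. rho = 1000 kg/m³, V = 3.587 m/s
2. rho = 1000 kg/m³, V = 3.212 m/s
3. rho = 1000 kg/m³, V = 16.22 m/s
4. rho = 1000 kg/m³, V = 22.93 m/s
Case 1: P_dyn = 6.433 kPa
Case 2: P_dyn = 5.158 kPa
Case 3: P_dyn = 131.5 kPa
Case 4: P_dyn = 262.9 kPa
Ranking (highest first): 4, 3, 1, 2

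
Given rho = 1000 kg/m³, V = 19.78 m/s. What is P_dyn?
Formula: P_{dyn} = \frac{1}{2} \rho V^2
P_dyn = 0.5·1000·19.78²/1000 = 195.6 kPa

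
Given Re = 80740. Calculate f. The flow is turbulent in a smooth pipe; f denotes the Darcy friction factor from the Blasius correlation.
Formula: f = \frac{0.316}{Re^{0.25}}
f = 0.316/80740^0.25 = 0.01875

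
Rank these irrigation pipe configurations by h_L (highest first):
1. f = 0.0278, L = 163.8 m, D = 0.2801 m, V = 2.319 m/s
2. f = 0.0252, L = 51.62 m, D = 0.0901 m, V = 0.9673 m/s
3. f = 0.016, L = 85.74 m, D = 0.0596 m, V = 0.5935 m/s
Case 1: h_L = 4.456 m
Case 2: h_L = 0.6885 m
Case 3: h_L = 0.4132 m
Ranking (highest first): 1, 2, 3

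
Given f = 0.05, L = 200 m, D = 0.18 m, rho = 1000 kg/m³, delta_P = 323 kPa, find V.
Formula: \Delta P = f \frac{L}{D} \frac{\rho V^2}{2}
Substituting knowns: 323 = 0.05·(200/0.18)·0.5·1000·V²/1000
Solving for V: V = √((323·1000)/(0.05·(200/0.18)·0.5·1000)) = 3.41 m/s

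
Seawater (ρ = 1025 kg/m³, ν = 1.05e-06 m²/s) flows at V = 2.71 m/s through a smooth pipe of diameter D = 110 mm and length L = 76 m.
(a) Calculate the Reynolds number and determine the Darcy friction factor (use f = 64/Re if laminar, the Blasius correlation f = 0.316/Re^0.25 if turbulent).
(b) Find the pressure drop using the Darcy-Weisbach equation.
(a) Re = V·D/ν = 2.71·0.11/1.05e-06 = 283900 → turbulent (Re > 4000); f = 0.316/Re^0.25 = 0.316/283900^0.25 = 0.01369 (Blasius is strictly valid for Re ≲ 1e5; used here as the smooth-pipe estimate the problem specifies)
(b) Darcy-Weisbach: ΔP = f·(L/D)·½ρV²/1000 = 0.01369·(76/0.110)·½·1025·2.71²/1000 = 35.6 kPa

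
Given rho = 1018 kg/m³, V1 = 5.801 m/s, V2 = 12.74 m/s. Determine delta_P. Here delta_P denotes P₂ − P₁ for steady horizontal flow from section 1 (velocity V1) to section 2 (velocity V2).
Formula: \Delta P = \frac{1}{2} \rho (V_1^2 - V_2^2)
delta_P = 0.5·1018·(5.801² − 12.74²)/1000 = -65.49 kPa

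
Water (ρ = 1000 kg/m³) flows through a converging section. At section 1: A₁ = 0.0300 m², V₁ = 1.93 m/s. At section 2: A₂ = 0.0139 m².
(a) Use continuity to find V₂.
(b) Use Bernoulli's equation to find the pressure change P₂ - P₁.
(a) Continuity: A₁V₁=A₂V₂ -> V₂=A₁V₁/A₂=0.0300*1.93/0.0139=4.17 m/s
(b) Bernoulli: P₂-P₁=0.5*rho*(V₁^2-V₂^2)/1000=0.5*1000*(1.93^2-4.17^2)/1000=-6.832 kPa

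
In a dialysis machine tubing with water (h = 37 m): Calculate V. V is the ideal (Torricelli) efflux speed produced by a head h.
Formula: V = \sqrt{2 g h}
V = √(2·9.81·37) = 26.94 m/s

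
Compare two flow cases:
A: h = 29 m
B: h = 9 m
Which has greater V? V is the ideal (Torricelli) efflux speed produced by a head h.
V(A) = 23.85 m/s, V(B) = 13.29 m/s. Answer: A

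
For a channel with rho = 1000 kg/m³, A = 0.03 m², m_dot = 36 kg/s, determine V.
Formula: \dot{m} = \rho A V
Substituting knowns: 36 = 1000·0.03·V
Solving for V: V = 36/(1000·0.03) = 1.2 m/s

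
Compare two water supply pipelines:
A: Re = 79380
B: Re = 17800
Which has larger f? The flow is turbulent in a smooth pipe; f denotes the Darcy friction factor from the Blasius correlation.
f(A) = 0.01883, f(B) = 0.02736. Answer: B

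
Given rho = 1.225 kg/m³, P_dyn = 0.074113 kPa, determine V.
Formula: P_{dyn} = \frac{1}{2} \rho V^2
Substituting knowns: 0.074113 = 0.5·1.225·V²/1000
Solving for V: V = √(2·(0.074113·1000)/1.225) = 11 m/s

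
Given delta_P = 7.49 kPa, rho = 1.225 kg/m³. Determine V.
Formula: V = \sqrt{\frac{2 \Delta P}{\rho}}
V = √(2·(7.49·1000)/1.225) = 110.6 m/s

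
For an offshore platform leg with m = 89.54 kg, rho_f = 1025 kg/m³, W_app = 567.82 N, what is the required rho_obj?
Formula: W_{app} = mg\left(1 - \frac{\rho_f}{\rho_{obj}}\right)
Substituting knowns: 567.82 = 89.54·9.81·(1 − 1025/rho_obj)
Solving for rho_obj: rho_obj = 1025/(1 − 567.82/(89.54·9.81)) = 2899 kg/m³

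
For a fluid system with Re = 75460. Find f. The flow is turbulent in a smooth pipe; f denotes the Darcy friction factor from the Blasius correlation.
Formula: f = \frac{0.316}{Re^{0.25}}
f = 0.316/75460^0.25 = 0.01907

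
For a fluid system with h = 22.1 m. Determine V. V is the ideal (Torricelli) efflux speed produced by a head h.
Formula: V = \sqrt{2 g h}
V = √(2·9.81·22.1) = 20.82 m/s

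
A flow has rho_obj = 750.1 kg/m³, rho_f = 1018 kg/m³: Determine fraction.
Formula: f_{sub} = \frac{\rho_{obj}}{\rho_f}
fraction = 750.1/1018 = 0.7368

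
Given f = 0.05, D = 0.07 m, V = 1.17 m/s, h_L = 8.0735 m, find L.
Formula: h_L = f \frac{L}{D} \frac{V^2}{2g}
Substituting knowns: 8.0735 = 0.05·(L/0.07)·1.17²/(2·9.81)
Solving for L: L = 8.0735·2·9.81·0.07/(0.05·1.17²) = 162 m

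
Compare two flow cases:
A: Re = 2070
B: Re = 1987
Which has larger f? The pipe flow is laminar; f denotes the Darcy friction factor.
f(A) = 0.03092, f(B) = 0.03221. Answer: B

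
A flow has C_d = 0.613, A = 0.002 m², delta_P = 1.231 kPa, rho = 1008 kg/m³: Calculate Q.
Formula: Q = C_d A \sqrt{\frac{2 \Delta P}{\rho}}
Q = 0.613·0.002·√(2·(1.231·1000)/1008)·1000 = 1.916 L/s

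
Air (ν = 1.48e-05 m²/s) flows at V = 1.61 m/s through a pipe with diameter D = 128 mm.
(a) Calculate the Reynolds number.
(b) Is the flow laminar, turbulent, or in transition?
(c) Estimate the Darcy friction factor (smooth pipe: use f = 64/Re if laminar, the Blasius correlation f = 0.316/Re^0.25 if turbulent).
(a) Re = V·D/ν = 1.61·0.128/1.48e-05 = 13924
(b) Flow regime: turbulent (Re > 4000)
(c) Friction factor: f = 0.316/Re^0.25 = 0.316/13924^0.25 = 0.02909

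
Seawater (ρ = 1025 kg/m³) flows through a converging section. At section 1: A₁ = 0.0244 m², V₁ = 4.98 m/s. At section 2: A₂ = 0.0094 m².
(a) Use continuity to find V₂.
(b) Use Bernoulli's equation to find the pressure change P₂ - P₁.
(a) Continuity: A₁V₁=A₂V₂ -> V₂=A₁V₁/A₂=0.0244*4.98/0.0094=12.93 m/s
(b) Bernoulli: P₂-P₁=0.5*rho*(V₁^2-V₂^2)/1000=0.5*1025*(4.98^2-12.93^2)/1000=-72.97 kPa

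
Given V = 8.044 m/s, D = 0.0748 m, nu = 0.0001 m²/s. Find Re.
Formula: Re = \frac{V D}{\nu}
Re = 8.044·0.0748/0.0001 = 6017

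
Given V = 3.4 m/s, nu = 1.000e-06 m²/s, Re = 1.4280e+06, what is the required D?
Formula: Re = \frac{V D}{\nu}
Substituting knowns: 1.4280e+06 = 3.4·D/1.000e-06
Solving for D: D = 1.4280e+06·1.000e-06/3.4 = 0.42 m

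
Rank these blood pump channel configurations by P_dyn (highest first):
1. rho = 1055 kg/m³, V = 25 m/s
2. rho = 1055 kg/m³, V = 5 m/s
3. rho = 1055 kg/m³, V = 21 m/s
Case 1: P_dyn = 329.7 kPa
Case 2: P_dyn = 13.19 kPa
Case 3: P_dyn = 232.6 kPa
Ranking (highest first): 1, 3, 2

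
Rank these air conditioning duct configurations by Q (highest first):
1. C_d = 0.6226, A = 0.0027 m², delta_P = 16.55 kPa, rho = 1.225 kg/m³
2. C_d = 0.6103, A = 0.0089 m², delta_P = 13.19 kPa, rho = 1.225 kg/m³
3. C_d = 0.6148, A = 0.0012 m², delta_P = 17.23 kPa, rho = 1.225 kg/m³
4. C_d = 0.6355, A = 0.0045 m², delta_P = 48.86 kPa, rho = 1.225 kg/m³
Case 1: Q = 276.3 L/s
Case 2: Q = 797.1 L/s
Case 3: Q = 123.7 L/s
Case 4: Q = 807.7 L/s
Ranking (highest first): 4, 2, 1, 3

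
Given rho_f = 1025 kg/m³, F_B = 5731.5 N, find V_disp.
Formula: F_B = \rho_f g V_{disp}
Substituting knowns: 5731.5 = 1025·9.81·V_disp
Solving for V_disp: V_disp = 5731.5/(1025·9.81) = 0.57 m³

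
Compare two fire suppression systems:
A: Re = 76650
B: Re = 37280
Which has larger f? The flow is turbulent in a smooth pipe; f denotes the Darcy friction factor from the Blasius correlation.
f(A) = 0.01899, f(B) = 0.02274. Answer: B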